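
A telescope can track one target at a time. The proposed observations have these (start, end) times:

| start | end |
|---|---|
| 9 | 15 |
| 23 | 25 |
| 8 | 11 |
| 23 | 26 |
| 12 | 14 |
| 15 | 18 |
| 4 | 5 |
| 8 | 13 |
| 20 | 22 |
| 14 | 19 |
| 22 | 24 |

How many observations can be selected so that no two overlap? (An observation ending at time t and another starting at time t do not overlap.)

6

Sorted by end: (4,5)  (8,11)  (8,13)  (12,14)  (9,15)  (15,18)  (14,19)  (20,22)  (22,24)  (23,25)  (23,26)
take (4,5); take (8,11); take (12,14); skip (9,15); take (15,18); take (20,22); take (22,24); skip (23,25); skip (23,26).
Selected 6 observations.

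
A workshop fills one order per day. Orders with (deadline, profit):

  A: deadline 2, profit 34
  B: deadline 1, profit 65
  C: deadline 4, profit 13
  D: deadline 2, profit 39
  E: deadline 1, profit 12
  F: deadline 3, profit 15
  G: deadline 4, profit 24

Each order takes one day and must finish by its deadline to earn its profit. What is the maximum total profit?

143

By profit: B(d1,65), D(d2,39), A(d2,34), G(d4,24), F(d3,15), C(d4,13), E(d1,12)
B→slot 1; D→slot 2; A skipped; G→slot 4; F→slot 3; C skipped; E skipped.
Profit = 65 + 39 + 15 + 24 = 143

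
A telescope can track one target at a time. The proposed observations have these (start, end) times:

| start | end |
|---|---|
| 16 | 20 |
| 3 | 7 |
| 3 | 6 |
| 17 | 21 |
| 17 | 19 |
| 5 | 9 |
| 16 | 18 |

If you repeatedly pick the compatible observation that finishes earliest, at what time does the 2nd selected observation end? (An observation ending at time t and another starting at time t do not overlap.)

Sorted by end: (3,6)  (3,7)  (5,9)  (16,18)  (17,19)  (16,20)  (17,21)
take (3,6); take (16,18); skip (16,20).
Selected: (3,6) (16,18)

18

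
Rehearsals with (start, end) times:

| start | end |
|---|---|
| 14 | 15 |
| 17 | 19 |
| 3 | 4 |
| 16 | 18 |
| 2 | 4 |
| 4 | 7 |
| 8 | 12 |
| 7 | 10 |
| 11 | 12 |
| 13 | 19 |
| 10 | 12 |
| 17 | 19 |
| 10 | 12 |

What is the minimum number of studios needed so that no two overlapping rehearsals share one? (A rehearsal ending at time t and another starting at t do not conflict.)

starts: [2, 3, 4, 7, 8, 10, 10, 11, 13, 14, 16, 17, 17]
ends:   [4, 4, 7, 10, 12, 12, 12, 12, 15, 18, 19, 19, 19]
s2→1 s3→2 e4→1 e4→0 s4→1 e7→0 s7→1 s8→2 e10→1 s10→2 s10→3 s11→4  — peak 4.

4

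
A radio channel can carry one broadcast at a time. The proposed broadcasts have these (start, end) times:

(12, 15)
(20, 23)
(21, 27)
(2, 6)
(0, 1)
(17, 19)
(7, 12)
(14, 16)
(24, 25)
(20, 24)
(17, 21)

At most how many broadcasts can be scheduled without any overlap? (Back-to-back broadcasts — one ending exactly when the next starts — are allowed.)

Sort by end time and greedily take each interval whose start is ≥ the last chosen end.
Sorted by end: (0,1)  (2,6)  (7,12)  (12,15)  (14,16)  (17,19)  (17,21)  (20,23)  (20,24)  (24,25)  (21,27)
take (0,1); take (2,6); take (7,12); take (12,15); skip (14,16); take (17,19); take (20,23); skip (20,24); take (24,25); skip (21,27).
Selected 7 broadcasts.

7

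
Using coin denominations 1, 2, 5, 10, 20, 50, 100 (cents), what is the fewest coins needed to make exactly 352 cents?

5

Greedy: take as many of the largest coin as possible, then repeat with the remainder.
352 − 3×100→52 − 1×50→2 − 1×2→0
Total coins = 3 + 1 + 1 = 5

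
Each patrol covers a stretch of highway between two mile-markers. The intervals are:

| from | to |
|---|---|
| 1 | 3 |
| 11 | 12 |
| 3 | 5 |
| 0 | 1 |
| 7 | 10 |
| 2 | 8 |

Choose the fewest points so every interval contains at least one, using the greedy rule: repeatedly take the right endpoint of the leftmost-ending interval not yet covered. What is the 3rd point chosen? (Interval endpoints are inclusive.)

10

Sort by right endpoint; whenever an interval is uncovered, place a point at its right end.
By right end: [0,1]  [1,3]  [3,5]  [2,8]  [7,10]  [11,12]
[0,1] uncovered → point at 1; [3,5] uncovered → point at 5; [7,10] uncovered → point at 10; [11,12] uncovered → point at 12.
Points: 1, 5, 10, 12 (4 total).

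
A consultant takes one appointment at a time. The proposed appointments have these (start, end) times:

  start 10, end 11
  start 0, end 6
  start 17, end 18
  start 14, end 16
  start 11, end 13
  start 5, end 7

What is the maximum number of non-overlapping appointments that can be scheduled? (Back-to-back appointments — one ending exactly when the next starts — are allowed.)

5

Order by finish time; keep every interval that doesn't clash with the previous kept one.
By end time: (0,6), (5,7), (10,11), (11,13), (14,16), (17,18).
Pick (0,6); next start ≥ 6 → (10,11); next start ≥ 11 → (11,13); next start ≥ 13 → (14,16); next start ≥ 16 → (17,18).
Selected 5 appointments.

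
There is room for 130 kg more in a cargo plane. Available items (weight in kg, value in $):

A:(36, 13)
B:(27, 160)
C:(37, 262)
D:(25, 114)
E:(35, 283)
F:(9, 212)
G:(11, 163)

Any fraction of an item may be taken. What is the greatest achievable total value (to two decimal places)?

1130.16

Greedy by value/weight ratio, highest first.
Ratios (sorted): F 23.56, G 14.82, E 8.09, C 7.08, B 5.93, D 4.56, A 0.36
take F (9 @ 212); take G (11 @ 163); take E (35 @ 283); take C (37 @ 262); take B (27 @ 160); take 11/25 of D → 50.16. Capacity used 130/130.
Total value = 1130.16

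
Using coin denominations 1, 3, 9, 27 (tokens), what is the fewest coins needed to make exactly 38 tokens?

4

38 − 1×27→11 − 1×9→2 − 2×1→0
Total coins = 1 + 1 + 2 = 4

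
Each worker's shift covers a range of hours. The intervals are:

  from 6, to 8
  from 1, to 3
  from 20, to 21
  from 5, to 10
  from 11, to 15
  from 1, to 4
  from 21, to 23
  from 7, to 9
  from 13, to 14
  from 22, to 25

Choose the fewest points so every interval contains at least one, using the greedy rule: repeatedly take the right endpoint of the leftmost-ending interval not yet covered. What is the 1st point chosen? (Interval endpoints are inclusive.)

3

Process intervals by earliest right end; each time one isn't hit yet, stab at its right endpoint.
By right end: [1,3]  [1,4]  [6,8]  [7,9]  [5,10]  [13,14]  [11,15]  [20,21]  [21,23]  [22,25]
[1,3] uncovered → point at 3; [6,8] uncovered → point at 8; [13,14] uncovered → point at 14; [20,21] uncovered → point at 21; [22,25] uncovered → point at 25.
Points: 3, 8, 14, 21, 25 (5 total).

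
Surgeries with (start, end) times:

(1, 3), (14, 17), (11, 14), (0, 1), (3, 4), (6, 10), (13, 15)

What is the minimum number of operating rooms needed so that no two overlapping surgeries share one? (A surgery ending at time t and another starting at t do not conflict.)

starts: [0, 1, 3, 6, 11, 13, 14]
ends:   [1, 3, 4, 10, 14, 15, 17]
s0→1 e1→0 s1→1 e3→0 s3→1 e4→0 s6→1 e10→0 s11→1 s13→2  — peak 2.

2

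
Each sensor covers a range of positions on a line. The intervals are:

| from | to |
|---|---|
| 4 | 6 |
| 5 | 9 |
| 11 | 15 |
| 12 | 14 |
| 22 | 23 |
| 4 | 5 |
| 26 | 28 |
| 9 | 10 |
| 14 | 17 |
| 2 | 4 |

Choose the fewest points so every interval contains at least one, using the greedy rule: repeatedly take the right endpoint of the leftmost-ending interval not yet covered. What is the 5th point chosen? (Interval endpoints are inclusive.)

By right end: [2,4]  [4,5]  [4,6]  [5,9]  [9,10]  [12,14]  [11,15]  [14,17]  [22,23]  [26,28]
[2,4] uncovered → point at 4; [5,9] uncovered → point at 9; [12,14] uncovered → point at 14; [22,23] uncovered → point at 23; [26,28] uncovered → point at 28.
Points: 4, 9, 14, 23, 28 (5 total).

28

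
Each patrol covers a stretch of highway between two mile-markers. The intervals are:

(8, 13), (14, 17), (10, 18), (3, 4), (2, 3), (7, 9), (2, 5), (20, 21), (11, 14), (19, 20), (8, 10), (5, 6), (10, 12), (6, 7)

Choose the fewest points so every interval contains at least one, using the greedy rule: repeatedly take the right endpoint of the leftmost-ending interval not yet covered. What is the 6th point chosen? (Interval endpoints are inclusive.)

Sort by right endpoint; whenever an interval is uncovered, place a point at its right end.
By right end: [2,3]  [3,4]  [2,5]  [5,6]  [6,7]  [7,9]  [8,10]  [10,12]  [8,13]  [11,14]  [14,17]  [10,18]  [19,20]  [20,21]
[2,3] uncovered → point at 3; [5,6] uncovered → point at 6; [7,9] uncovered → point at 9; [10,12] uncovered → point at 12; [14,17] uncovered → point at 17; [19,20] uncovered → point at 20.
Points: 3, 6, 9, 12, 17, 20 (6 total).

20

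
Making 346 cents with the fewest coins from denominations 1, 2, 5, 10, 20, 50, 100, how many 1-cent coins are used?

Greedy: take as many of the largest coin as possible, then repeat with the remainder.
346 − 3×100→46 − 2×20→6 − 1×5→1 − 1×1→0
Count of 1: 1

1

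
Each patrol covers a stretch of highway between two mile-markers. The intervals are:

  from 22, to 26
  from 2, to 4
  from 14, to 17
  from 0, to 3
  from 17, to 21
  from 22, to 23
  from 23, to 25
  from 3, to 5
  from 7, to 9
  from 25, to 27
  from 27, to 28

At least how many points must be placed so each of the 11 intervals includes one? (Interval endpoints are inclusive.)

5

Sorted: [0,3] [2,4] [3,5] [7,9] [14,17] [17,21] [22,23] [23,25] [22,26] [25,27] [27,28]
{[0,3],[2,4],[3,5]} hit by 3; {[7,9]} hit by 9; {[14,17],[17,21]} hit by 17; {[22,23],[23,25],[22,26]} hit by 23; {[25,27],[27,28]} hit by 27.
Points: 3, 9, 17, 23, 27 (5 total).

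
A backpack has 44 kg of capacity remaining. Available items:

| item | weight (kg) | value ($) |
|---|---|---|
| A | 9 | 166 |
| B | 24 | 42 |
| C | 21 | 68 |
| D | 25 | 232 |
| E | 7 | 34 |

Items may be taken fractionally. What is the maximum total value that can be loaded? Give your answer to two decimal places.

Greedy by value/weight ratio, highest first.
Ratios (sorted): A 18.44, D 9.28, E 4.86, C 3.24, B 1.75
take A (9 @ 166); take D (25 @ 232); take E (7 @ 34); take 3/21 of C → 9.71. Capacity used 44/44.
Total value = 441.71

441.71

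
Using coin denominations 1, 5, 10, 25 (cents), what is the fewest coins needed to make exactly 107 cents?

Use the largest denomination that fits, subtract, and repeat.
107 − 4×25→7 − 1×5→2 − 2×1→0
Total coins = 4 + 1 + 2 = 7

7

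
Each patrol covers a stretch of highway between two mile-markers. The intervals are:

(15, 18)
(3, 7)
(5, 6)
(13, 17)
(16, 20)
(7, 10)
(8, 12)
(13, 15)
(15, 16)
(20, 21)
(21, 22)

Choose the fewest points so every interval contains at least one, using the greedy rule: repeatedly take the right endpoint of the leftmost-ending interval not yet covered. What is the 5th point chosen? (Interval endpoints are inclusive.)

Process intervals by earliest right end; each time one isn't hit yet, stab at its right endpoint.
Sorted: [5,6] [3,7] [7,10] [8,12] [13,15] [15,16] [13,17] [15,18] [16,20] [20,21] [21,22]
{[5,6],[3,7]} hit by 6; {[7,10],[8,12]} hit by 10; {[13,15],[15,16],[13,17],[15,18]} hit by 15; {[16,20],[20,21]} hit by 20; {[21,22]} hit by 22.
Points: 6, 10, 15, 20, 22 (5 total).

22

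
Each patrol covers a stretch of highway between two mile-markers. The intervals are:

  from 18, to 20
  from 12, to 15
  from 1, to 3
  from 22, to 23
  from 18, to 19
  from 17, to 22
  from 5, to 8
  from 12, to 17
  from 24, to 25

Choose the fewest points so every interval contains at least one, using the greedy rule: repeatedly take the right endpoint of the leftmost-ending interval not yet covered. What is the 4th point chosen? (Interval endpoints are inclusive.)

Sorted: [1,3] [5,8] [12,15] [12,17] [18,19] [18,20] [17,22] [22,23] [24,25]
{[1,3]} hit by 3; {[5,8]} hit by 8; {[12,15],[12,17]} hit by 15; {[18,19],[18,20],[17,22]} hit by 19; {[22,23]} hit by 23; {[24,25]} hit by 25.
Points: 3, 8, 15, 19, 23, 25 (6 total).

19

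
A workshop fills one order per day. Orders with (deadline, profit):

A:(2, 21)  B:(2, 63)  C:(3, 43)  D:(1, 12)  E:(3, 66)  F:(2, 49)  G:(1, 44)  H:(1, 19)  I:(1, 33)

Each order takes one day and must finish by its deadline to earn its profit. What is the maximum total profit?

Take jobs in profit order; each goes to the latest open slot no later than its deadline.
Profit order: E=66 B=63 F=49 G=44 C=43 I=33 A=21 H=19 D=12
Assign: E→slot 3, B→slot 2, F→slot 1, G skipped, C skipped, I skipped, A skipped, H skipped, D skipped.
Slots: [1:F] [2:B] [3:E]
Profit = 49 + 63 + 66 = 178

178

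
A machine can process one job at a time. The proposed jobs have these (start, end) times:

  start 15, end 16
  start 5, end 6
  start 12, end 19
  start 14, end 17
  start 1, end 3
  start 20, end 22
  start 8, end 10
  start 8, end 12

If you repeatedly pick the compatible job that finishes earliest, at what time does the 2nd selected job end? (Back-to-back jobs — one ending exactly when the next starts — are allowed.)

By end time: (1,3), (5,6), (8,10), (8,12), (15,16), (14,17), (12,19), (20,22).
Pick (1,3); next start ≥ 3 → (5,6); next start ≥ 6 → (8,10); next start ≥ 10 → (15,16); next start ≥ 16 → (20,22).
Selected: (1,3) (5,6) (8,10) (15,16) (20,22)

6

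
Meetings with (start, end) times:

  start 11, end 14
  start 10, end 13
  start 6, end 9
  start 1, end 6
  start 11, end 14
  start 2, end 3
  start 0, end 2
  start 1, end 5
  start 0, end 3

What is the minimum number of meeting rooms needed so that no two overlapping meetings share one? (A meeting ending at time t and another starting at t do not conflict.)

Count concurrent intervals with a sweep; the peak is the room count.
starts: [0, 0, 1, 1, 2, 6, 10, 11, 11]
ends:   [2, 3, 3, 5, 6, 9, 13, 14, 14]
s0→1 s0→2 s1→3 s1→4  — peak 4.

4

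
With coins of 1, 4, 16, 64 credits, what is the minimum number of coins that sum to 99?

6

99 − 1×64→35 − 2×16→3 − 3×1→0
Total coins = 1 + 2 + 3 = 6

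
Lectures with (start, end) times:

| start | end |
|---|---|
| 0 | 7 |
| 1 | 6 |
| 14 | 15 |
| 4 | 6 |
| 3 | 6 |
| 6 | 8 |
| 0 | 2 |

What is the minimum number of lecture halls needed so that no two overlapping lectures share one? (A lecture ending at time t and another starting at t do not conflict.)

4

Count concurrent intervals with a sweep; the peak is the room count.
starts: [0, 0, 1, 3, 4, 6, 14]
ends:   [2, 6, 6, 6, 7, 8, 15]
s0→1 s0→2 s1→3 e2→2 s3→3 s4→4  — peak 4.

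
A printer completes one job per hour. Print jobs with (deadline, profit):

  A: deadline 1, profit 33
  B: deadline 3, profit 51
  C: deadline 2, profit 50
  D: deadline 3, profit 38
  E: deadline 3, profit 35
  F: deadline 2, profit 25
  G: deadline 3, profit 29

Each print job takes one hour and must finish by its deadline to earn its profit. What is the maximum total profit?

139

Sort by profit descending; place each in the latest free slot ≤ its deadline.
By profit: B(d3,51), C(d2,50), D(d3,38), E(d3,35), A(d1,33), G(d3,29), F(d2,25)
B→slot 3; C→slot 2; D→slot 1; E skipped; A skipped; G skipped; F skipped.
Profit = 38 + 50 + 51 = 139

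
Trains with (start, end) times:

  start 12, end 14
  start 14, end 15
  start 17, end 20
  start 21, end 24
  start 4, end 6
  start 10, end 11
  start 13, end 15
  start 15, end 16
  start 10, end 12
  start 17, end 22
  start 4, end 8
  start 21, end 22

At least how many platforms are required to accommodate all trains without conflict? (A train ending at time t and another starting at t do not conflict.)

Count concurrent intervals with a sweep; the peak is the room count.
starts: [4, 4, 10, 10, 12, 13, 14, 15, 17, 17, 21, 21]
ends:   [6, 8, 11, 12, 14, 15, 15, 16, 20, 22, 22, 24]
s4→1 s4→2 e6→1 e8→0 s10→1 s10→2 e11→1 e12→0 s12→1 s13→2 e14→1 s14→2 e15→1 e15→0 s15→1 e16→0 s17→1 s17→2 e20→1 s21→2 s21→3  — peak 3.

3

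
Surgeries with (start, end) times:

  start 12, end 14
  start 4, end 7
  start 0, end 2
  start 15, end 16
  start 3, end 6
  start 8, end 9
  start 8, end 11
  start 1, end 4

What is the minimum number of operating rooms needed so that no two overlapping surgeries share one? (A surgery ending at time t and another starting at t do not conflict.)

starts: [0, 1, 3, 4, 8, 8, 12, 15]
ends:   [2, 4, 6, 7, 9, 11, 14, 16]
s0→1 s1→2  — peak 2.

2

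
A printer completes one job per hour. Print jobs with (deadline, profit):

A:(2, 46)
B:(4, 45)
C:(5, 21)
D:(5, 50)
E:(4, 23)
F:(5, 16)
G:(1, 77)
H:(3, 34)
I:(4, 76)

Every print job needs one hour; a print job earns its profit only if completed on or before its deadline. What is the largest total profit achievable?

294

By profit: G(d1,77), I(d4,76), D(d5,50), A(d2,46), B(d4,45), H(d3,34), E(d4,23), C(d5,21), F(d5,16)
G→slot 1; I→slot 4; D→slot 5; A→slot 2; B→slot 3; H skipped; E skipped; C skipped; F skipped.
Profit = 77 + 46 + 45 + 76 + 50 = 294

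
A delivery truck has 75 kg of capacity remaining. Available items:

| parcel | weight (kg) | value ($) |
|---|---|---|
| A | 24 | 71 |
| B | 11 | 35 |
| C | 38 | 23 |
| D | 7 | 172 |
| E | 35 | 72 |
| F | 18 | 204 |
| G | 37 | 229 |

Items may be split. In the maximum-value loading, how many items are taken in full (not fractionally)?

Order: D (172/7=24.57) > F (204/18=11.33) > G (229/37=6.19) > B (35/11=3.18) > A (71/24=2.96) > E (72/35=2.06) > C (23/38=0.61)
Fill: take D (7 @ 172) → take F (18 @ 204) → take G (37 @ 229) → take B (11 @ 35) → take 2/24 of A → 5.92; 75/75 used.
4 item(s) taken whole; one partial (take 2/24 of A).

4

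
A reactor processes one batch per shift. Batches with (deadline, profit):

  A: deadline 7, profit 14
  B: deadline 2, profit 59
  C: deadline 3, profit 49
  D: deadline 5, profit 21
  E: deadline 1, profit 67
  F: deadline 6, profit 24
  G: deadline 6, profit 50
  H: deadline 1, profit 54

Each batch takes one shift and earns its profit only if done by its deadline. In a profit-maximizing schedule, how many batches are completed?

Profit order: E=67 B=59 H=54 G=50 C=49 F=24 D=21 A=14
Assign: E→slot 1, B→slot 2, H skipped, G→slot 6, C→slot 3, F→slot 5, D→slot 4, A→slot 7.
Slots: [1:E] [2:B] [3:C] [4:D] [5:F] [6:G] [7:A]
7 of 8 scheduled.

7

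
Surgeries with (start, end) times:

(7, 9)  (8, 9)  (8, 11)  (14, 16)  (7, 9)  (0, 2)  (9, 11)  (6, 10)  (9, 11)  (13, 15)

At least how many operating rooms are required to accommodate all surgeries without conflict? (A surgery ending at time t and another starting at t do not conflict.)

Count concurrent intervals with a sweep; the peak is the room count.
starts: [0, 6, 7, 7, 8, 8, 9, 9, 13, 14]
ends:   [2, 9, 9, 9, 10, 11, 11, 11, 15, 16]
s0→1 e2→0 s6→1 s7→2 s7→3 s8→4 s8→5  — peak 5.

5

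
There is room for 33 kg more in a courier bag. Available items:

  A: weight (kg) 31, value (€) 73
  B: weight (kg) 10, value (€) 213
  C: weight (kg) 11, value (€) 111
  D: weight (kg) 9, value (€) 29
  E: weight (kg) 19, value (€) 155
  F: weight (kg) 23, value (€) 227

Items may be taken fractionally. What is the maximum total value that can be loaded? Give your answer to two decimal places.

Order: B (213/10=21.30) > C (111/11=10.09) > F (227/23=9.87) > E (155/19=8.16) > D (29/9=3.22) > A (73/31=2.35)
Fill: take B (10 @ 213) → take C (11 @ 111) → take 12/23 of F → 118.43; 33/33 used.
Total value = 442.43

442.43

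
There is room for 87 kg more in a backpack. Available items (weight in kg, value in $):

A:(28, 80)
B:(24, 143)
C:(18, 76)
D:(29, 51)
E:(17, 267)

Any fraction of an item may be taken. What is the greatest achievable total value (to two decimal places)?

566.00

Greedy by value/weight ratio, highest first.
Ratios (sorted): E 15.71, B 5.96, C 4.22, A 2.86, D 1.76
take E (17 @ 267); take B (24 @ 143); take C (18 @ 76); take A (28 @ 80). Capacity used 87/87.
Total value = 566.00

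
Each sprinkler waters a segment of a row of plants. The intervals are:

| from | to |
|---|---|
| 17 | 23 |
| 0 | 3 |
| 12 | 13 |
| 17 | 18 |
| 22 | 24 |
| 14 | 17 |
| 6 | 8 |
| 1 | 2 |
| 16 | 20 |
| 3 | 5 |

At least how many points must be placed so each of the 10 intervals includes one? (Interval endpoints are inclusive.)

By right end: [1,2]  [0,3]  [3,5]  [6,8]  [12,13]  [14,17]  [17,18]  [16,20]  [17,23]  [22,24]
[1,2] uncovered → point at 2; [3,5] uncovered → point at 5; [6,8] uncovered → point at 8; [12,13] uncovered → point at 13; [14,17] uncovered → point at 17; [22,24] uncovered → point at 24.
Points: 2, 5, 8, 13, 17, 24 (6 total).

6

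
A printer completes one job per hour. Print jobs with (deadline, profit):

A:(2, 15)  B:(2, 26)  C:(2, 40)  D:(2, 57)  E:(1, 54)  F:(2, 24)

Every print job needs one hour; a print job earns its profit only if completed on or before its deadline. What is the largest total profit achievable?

111

Sort by profit descending; place each in the latest free slot ≤ its deadline.
Profit order: D=57 E=54 C=40 B=26 F=24 A=15
Assign: D→slot 2, E→slot 1, C skipped, B skipped, F skipped, A skipped.
Slots: [1:E] [2:D]
Profit = 54 + 57 = 111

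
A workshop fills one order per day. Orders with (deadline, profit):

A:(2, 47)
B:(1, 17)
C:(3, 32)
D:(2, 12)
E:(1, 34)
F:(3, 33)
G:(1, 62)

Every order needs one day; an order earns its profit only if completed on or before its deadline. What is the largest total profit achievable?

By profit: G(d1,62), A(d2,47), E(d1,34), F(d3,33), C(d3,32), B(d1,17), D(d2,12)
G→slot 1; A→slot 2; E skipped; F→slot 3; C skipped; B skipped; D skipped.
Profit = 62 + 47 + 33 = 142

142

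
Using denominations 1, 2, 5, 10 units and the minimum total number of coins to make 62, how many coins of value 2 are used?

1

62 = 6×10 + 1×2
Count of 2: 1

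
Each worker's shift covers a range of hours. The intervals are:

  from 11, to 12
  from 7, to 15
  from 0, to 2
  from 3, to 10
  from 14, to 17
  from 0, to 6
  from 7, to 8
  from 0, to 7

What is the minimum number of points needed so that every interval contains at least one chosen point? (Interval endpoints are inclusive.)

Process intervals by earliest right end; each time one isn't hit yet, stab at its right endpoint.
By right end: [0,2]  [0,6]  [0,7]  [7,8]  [3,10]  [11,12]  [7,15]  [14,17]
[0,2] uncovered → point at 2; [7,8] uncovered → point at 8; [11,12] uncovered → point at 12; [14,17] uncovered → point at 17.
Points: 2, 8, 12, 17 (4 total).

4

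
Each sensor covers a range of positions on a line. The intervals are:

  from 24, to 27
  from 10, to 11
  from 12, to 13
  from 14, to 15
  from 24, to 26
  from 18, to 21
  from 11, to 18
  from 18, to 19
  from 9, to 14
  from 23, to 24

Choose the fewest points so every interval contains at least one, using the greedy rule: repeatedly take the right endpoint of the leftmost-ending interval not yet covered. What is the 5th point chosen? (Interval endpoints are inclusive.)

Sort by right endpoint; whenever an interval is uncovered, place a point at its right end.
By right end: [10,11]  [12,13]  [9,14]  [14,15]  [11,18]  [18,19]  [18,21]  [23,24]  [24,26]  [24,27]
[10,11] uncovered → point at 11; [12,13] uncovered → point at 13; [14,15] uncovered → point at 15; [18,19] uncovered → point at 19; [23,24] uncovered → point at 24.
Points: 11, 13, 15, 19, 24 (5 total).

24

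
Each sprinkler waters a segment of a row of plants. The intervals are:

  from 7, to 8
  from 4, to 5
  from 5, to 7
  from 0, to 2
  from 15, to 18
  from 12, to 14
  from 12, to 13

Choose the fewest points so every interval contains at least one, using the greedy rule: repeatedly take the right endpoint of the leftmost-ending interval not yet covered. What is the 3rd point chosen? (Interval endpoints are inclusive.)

8

Sorted: [0,2] [4,5] [5,7] [7,8] [12,13] [12,14] [15,18]
{[0,2]} hit by 2; {[4,5],[5,7]} hit by 5; {[7,8]} hit by 8; {[12,13],[12,14]} hit by 13; {[15,18]} hit by 18.
Points: 2, 5, 8, 13, 18 (5 total).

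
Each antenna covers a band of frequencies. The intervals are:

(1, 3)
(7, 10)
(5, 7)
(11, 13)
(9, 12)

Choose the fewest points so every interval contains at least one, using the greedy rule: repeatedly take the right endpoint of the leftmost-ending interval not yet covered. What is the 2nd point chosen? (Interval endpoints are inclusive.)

Sorted: [1,3] [5,7] [7,10] [9,12] [11,13]
{[1,3]} hit by 3; {[5,7],[7,10]} hit by 7; {[9,12],[11,13]} hit by 12.
Points: 3, 7, 12 (3 total).

7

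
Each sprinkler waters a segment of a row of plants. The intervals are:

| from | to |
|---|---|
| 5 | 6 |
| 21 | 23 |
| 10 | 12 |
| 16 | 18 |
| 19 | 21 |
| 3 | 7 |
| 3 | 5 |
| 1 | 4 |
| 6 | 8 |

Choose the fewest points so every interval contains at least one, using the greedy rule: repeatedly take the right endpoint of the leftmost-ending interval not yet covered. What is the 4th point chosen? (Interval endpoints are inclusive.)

18

Sort by right endpoint; whenever an interval is uncovered, place a point at its right end.
Sorted: [1,4] [3,5] [5,6] [3,7] [6,8] [10,12] [16,18] [19,21] [21,23]
{[1,4],[3,5]} hit by 4; {[5,6],[3,7],[6,8]} hit by 6; {[10,12]} hit by 12; {[16,18]} hit by 18; {[19,21],[21,23]} hit by 21.
Points: 4, 6, 12, 18, 21 (5 total).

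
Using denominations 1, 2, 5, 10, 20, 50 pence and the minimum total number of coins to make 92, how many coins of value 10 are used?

Use the largest denomination that fits, subtract, and repeat.
92 = 1×50 + 2×20 + 1×2
Count of 10: 0

0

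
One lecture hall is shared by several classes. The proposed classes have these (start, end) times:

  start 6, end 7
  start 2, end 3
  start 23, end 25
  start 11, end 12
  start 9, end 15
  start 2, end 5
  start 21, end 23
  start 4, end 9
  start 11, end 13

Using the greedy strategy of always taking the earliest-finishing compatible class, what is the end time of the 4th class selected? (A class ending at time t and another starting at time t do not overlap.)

Order by finish time; keep every interval that doesn't clash with the previous kept one.
By end time: (2,3), (2,5), (6,7), (4,9), (11,12), (11,13), (9,15), (21,23), (23,25).
Pick (2,3); next start ≥ 3 → (6,7); next start ≥ 7 → (11,12); next start ≥ 12 → (21,23); next start ≥ 23 → (23,25).
Selected: (2,3) (6,7) (11,12) (21,23) (23,25)

23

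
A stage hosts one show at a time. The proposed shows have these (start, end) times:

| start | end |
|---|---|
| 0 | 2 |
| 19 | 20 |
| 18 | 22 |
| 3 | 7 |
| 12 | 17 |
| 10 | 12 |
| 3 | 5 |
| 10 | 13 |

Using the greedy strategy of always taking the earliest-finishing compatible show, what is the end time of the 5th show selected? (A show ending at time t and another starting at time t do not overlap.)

Order by finish time; keep every interval that doesn't clash with the previous kept one.
By end time: (0,2), (3,5), (3,7), (10,12), (10,13), (12,17), (19,20), (18,22).
Pick (0,2); next start ≥ 2 → (3,5); next start ≥ 5 → (10,12); next start ≥ 12 → (12,17); next start ≥ 17 → (19,20).
Selected: (0,2) (3,5) (10,12) (12,17) (19,20)

20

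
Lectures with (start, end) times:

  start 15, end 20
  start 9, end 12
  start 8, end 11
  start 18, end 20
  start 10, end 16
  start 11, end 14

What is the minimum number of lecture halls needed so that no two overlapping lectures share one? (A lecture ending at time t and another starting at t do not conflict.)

3

The answer is the maximum number of intervals overlapping at any instant.
starts: [8, 9, 10, 11, 15, 18]
ends:   [11, 12, 14, 16, 20, 20]
s8→1 s9→2 s10→3  — peak 3.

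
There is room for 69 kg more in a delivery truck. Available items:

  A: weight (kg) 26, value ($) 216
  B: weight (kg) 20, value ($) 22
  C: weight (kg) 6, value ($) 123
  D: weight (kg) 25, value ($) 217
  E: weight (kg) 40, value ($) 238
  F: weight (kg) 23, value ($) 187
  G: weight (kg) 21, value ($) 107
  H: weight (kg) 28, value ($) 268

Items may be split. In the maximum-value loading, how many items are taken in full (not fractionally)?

3

Sort by value per unit weight and fill in that order.
Order: C (123/6=20.50) > H (268/28=9.57) > D (217/25=8.68) > A (216/26=8.31) > F (187/23=8.13) > E (238/40=5.95) > G (107/21=5.10) > B (22/20=1.10)
Fill: take C (6 @ 123) → take H (28 @ 268) → take D (25 @ 217) → take 10/26 of A → 83.08; 69/69 used.
3 item(s) taken whole; one partial (take 10/26 of A).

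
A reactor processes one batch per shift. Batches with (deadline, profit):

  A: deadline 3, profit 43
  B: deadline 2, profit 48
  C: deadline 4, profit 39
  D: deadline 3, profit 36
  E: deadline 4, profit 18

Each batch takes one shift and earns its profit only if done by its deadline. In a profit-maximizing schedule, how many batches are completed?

Take jobs in profit order; each goes to the latest open slot no later than its deadline.
By profit: B(d2,48), A(d3,43), C(d4,39), D(d3,36), E(d4,18)
B→slot 2; A→slot 3; C→slot 4; D→slot 1; E skipped.
4 of 5 scheduled.

4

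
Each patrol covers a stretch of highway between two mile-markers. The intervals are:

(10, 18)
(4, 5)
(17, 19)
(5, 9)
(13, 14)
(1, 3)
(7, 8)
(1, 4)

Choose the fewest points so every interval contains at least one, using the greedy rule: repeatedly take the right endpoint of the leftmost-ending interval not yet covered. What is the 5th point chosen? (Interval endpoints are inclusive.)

Process intervals by earliest right end; each time one isn't hit yet, stab at its right endpoint.
By right end: [1,3]  [1,4]  [4,5]  [7,8]  [5,9]  [13,14]  [10,18]  [17,19]
[1,3] uncovered → point at 3; [4,5] uncovered → point at 5; [7,8] uncovered → point at 8; [13,14] uncovered → point at 14; [17,19] uncovered → point at 19.
Points: 3, 5, 8, 14, 19 (5 total).

19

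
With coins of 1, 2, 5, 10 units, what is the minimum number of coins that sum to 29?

5

29 − 2×10→9 − 1×5→4 − 2×2→0
Total coins = 2 + 1 + 2 = 5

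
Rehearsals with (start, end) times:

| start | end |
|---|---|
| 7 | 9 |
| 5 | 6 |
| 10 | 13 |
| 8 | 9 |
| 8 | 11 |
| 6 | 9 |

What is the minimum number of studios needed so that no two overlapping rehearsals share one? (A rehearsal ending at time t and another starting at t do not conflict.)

4

Events (time:±→running): 5:+→1 6:-→0 6:+→1 7:+→2 8:+→3 8:+→4 … peak 4.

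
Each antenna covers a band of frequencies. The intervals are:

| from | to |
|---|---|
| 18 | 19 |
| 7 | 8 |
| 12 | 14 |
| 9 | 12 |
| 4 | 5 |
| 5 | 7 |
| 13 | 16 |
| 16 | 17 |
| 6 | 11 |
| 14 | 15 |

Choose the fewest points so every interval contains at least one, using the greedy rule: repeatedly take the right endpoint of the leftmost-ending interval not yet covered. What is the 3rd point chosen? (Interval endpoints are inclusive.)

Sorted: [4,5] [5,7] [7,8] [6,11] [9,12] [12,14] [14,15] [13,16] [16,17] [18,19]
{[4,5],[5,7]} hit by 5; {[7,8],[6,11]} hit by 8; {[9,12],[12,14]} hit by 12; {[14,15],[13,16]} hit by 15; {[16,17]} hit by 17; {[18,19]} hit by 19.
Points: 5, 8, 12, 15, 17, 19 (6 total).

12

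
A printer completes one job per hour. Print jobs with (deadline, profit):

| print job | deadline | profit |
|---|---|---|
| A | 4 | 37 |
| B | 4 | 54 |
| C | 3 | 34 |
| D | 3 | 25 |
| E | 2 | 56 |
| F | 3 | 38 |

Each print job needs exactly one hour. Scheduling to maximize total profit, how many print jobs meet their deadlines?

Profit order: E=56 B=54 F=38 A=37 C=34 D=25
Assign: E→slot 2, B→slot 4, F→slot 3, A→slot 1, C skipped, D skipped.
Slots: [1:A] [2:E] [3:F] [4:B]
4 of 6 scheduled.

4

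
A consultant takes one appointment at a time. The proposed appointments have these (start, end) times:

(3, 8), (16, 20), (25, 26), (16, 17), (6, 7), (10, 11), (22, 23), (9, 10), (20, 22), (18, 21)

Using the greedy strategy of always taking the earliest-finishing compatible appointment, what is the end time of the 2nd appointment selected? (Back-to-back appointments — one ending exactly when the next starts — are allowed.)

Sort by end time and greedily take each interval whose start is ≥ the last chosen end.
By end time: (6,7), (3,8), (9,10), (10,11), (16,17), (16,20), (18,21), (20,22), (22,23), (25,26).
Pick (6,7); next start ≥ 7 → (9,10); next start ≥ 10 → (10,11); next start ≥ 11 → (16,17); next start ≥ 17 → (18,21); next start ≥ 21 → (22,23); next start ≥ 23 → (25,26).
Selected: (6,7) (9,10) (10,11) (16,17) (18,21) (22,23) (25,26)

10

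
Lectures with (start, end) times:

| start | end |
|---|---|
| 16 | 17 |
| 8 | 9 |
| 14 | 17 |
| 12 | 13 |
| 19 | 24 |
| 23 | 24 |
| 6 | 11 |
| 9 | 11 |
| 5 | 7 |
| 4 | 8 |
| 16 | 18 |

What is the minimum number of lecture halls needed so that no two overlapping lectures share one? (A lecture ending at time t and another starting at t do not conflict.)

The answer is the maximum number of intervals overlapping at any instant.
Events (time:±→running): 4:+→1 5:+→2 6:+→3 … peak 3.

3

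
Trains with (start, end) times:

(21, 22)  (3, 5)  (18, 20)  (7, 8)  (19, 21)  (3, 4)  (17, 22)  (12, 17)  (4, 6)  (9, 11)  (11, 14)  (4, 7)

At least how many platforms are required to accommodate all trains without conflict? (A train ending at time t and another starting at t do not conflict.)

The answer is the maximum number of intervals overlapping at any instant.
Events (time:±→running): 3:+→1 3:+→2 4:-→1 4:+→2 4:+→3 … peak 3.

3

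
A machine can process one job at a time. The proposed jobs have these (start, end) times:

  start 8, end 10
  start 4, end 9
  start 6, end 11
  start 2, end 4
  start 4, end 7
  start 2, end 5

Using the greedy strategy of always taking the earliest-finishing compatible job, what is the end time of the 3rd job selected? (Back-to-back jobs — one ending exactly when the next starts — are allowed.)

Order by finish time; keep every interval that doesn't clash with the previous kept one.
By end time: (2,4), (2,5), (4,7), (4,9), (8,10), (6,11).
Pick (2,4); next start ≥ 4 → (4,7); next start ≥ 7 → (8,10).
Selected: (2,4) (4,7) (8,10)

10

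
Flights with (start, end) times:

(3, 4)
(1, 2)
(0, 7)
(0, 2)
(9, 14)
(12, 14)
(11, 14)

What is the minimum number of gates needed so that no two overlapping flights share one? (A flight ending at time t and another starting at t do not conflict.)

starts: [0, 0, 1, 3, 9, 11, 12]
ends:   [2, 2, 4, 7, 14, 14, 14]
s0→1 s0→2 s1→3  — peak 3.

3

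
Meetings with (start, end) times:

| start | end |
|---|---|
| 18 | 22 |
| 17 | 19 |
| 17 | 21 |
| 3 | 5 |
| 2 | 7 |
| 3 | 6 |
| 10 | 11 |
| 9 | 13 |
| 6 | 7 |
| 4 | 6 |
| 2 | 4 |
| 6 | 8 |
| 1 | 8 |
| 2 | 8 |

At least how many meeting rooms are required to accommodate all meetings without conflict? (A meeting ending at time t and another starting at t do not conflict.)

starts: [1, 2, 2, 2, 3, 3, 4, 6, 6, 9, 10, 17, 17, 18]
ends:   [4, 5, 6, 6, 7, 7, 8, 8, 8, 11, 13, 19, 21, 22]
s1→1 s2→2 s2→3 s2→4 s3→5 s3→6  — peak 6.

6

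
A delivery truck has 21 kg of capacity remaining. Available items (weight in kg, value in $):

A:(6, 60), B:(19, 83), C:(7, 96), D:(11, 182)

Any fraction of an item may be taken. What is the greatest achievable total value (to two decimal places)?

Order: D (182/11=16.55) > C (96/7=13.71) > A (60/6=10.00) > B (83/19=4.37)
Fill: take D (11 @ 182) → take C (7 @ 96) → take 3/6 of A → 30.00; 21/21 used.
Total value = 308.00

308.00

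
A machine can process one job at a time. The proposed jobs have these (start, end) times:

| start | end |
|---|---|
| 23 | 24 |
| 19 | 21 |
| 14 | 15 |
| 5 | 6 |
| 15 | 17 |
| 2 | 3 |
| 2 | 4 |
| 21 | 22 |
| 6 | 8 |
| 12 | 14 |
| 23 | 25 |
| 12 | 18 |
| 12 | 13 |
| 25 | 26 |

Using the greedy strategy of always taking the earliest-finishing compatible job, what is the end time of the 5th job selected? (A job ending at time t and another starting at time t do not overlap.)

Sorted by end: (2,3)  (2,4)  (5,6)  (6,8)  (12,13)  (12,14)  (14,15)  (15,17)  (12,18)  (19,21)  (21,22)  (23,24)  (23,25)  (25,26)
take (2,3); skip (2,4); take (5,6); take (6,8); take (12,13); take (14,15); take (15,17); skip (12,18); take (19,21); take (21,22); take (23,24); take (25,26).
Selected: (2,3) (5,6) (6,8) (12,13) (14,15) (15,17) (19,21) (21,22) (23,24) (25,26)

15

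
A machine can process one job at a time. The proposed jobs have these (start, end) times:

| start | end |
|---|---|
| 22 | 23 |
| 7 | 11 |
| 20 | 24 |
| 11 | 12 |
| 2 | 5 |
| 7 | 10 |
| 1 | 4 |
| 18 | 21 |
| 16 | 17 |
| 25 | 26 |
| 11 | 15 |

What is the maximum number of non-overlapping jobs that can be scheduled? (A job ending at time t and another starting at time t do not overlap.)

By end time: (1,4), (2,5), (7,10), (7,11), (11,12), (11,15), (16,17), (18,21), (22,23), (20,24), (25,26).
Pick (1,4); next start ≥ 4 → (7,10); next start ≥ 10 → (11,12); next start ≥ 12 → (16,17); next start ≥ 17 → (18,21); next start ≥ 21 → (22,23); next start ≥ 23 → (25,26).
Selected 7 jobs.

7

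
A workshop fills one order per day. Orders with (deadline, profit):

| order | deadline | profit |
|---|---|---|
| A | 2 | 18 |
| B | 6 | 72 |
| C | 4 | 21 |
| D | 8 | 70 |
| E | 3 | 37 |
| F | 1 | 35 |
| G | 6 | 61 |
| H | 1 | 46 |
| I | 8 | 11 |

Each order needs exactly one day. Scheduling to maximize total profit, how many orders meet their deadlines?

8

Take jobs in profit order; each goes to the latest open slot no later than its deadline.
Profit order: B=72 D=70 G=61 H=46 E=37 F=35 C=21 A=18 I=11
Assign: B→slot 6, D→slot 8, G→slot 5, H→slot 1, E→slot 3, F skipped, C→slot 4, A→slot 2, I→slot 7.
Slots: [1:H] [2:A] [3:E] [4:C] [5:G] [6:B] [7:I] [8:D]
8 of 9 scheduled.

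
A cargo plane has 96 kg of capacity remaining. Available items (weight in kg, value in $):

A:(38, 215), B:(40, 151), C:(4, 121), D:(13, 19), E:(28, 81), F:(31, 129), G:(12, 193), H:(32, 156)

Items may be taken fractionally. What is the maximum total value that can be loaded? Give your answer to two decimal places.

726.61

Greedy by value/weight ratio, highest first.
Order: C (121/4=30.25) > G (193/12=16.08) > A (215/38=5.66) > H (156/32=4.88) > F (129/31=4.16) > B (151/40=3.77) > E (81/28=2.89) > D (19/13=1.46)
Fill: take C (4 @ 121) → take G (12 @ 193) → take A (38 @ 215) → take H (32 @ 156) → take 10/31 of F → 41.61; 96/96 used.
Total value = 726.61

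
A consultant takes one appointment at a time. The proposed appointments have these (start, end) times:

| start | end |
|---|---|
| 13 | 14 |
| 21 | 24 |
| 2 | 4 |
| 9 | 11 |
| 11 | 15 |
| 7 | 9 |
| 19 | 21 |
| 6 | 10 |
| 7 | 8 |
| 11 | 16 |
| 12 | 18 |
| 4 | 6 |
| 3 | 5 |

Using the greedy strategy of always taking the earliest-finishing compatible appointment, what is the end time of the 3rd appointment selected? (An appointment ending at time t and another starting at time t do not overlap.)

8

By end time: (2,4), (3,5), (4,6), (7,8), (7,9), (6,10), (9,11), (13,14), (11,15), (11,16), (12,18), (19,21), (21,24).
Pick (2,4); next start ≥ 4 → (4,6); next start ≥ 6 → (7,8); next start ≥ 8 → (9,11); next start ≥ 11 → (13,14); next start ≥ 14 → (19,21); next start ≥ 21 → (21,24).
Selected: (2,4) (4,6) (7,8) (9,11) (13,14) (19,21) (21,24)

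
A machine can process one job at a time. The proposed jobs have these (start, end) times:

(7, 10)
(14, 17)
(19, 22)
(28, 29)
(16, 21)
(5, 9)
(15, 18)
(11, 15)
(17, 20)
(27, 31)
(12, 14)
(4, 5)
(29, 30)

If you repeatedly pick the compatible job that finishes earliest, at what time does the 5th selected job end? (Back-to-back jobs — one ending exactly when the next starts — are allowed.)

20

By end time: (4,5), (5,9), (7,10), (12,14), (11,15), (14,17), (15,18), (17,20), (16,21), (19,22), (28,29), (29,30), (27,31).
Pick (4,5); next start ≥ 5 → (5,9); next start ≥ 9 → (12,14); next start ≥ 14 → (14,17); next start ≥ 17 → (17,20); next start ≥ 20 → (28,29); next start ≥ 29 → (29,30).
Selected: (4,5) (5,9) (12,14) (14,17) (17,20) (28,29) (29,30)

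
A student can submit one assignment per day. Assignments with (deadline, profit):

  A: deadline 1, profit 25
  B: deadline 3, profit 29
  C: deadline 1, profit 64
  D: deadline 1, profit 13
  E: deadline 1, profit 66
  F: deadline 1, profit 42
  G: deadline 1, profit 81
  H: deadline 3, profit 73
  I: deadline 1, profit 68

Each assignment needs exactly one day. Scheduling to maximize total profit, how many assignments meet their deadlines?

3

Sort by profit descending; place each in the latest free slot ≤ its deadline.
By profit: G(d1,81), H(d3,73), I(d1,68), E(d1,66), C(d1,64), F(d1,42), B(d3,29), A(d1,25), D(d1,13)
G→slot 1; H→slot 3; I skipped; E skipped; C skipped; F skipped; B→slot 2; A skipped; D skipped.
3 of 9 scheduled.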